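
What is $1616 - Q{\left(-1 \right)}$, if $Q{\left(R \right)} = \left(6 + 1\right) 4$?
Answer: $1588$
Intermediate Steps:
$Q{\left(R \right)} = 28$ ($Q{\left(R \right)} = 7 \cdot 4 = 28$)
$1616 - Q{\left(-1 \right)} = 1616 - 28 = 1588$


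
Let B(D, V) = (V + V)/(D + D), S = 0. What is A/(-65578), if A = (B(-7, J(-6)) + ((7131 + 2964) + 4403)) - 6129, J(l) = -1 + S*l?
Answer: -29292/229523 ≈ -0.12762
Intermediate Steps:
J(l) = -1 (J(l) = -1 + 0*l = -1 + 0 = -1)
B(D, V) = V/D (B(D, V) = (2*V)/((2*D)) = (2*V)*(1/(2*D)) = V/D)
A = 58584/7 (A = (-1/(-7) + ((7131 + 2964) + 4403)) - 6129 = (-1*(-1/7) + (10095 + 4403)) - 6129 = (1/7 + 14498) - 6129 = 101487/7 - 6129 = 58584/7 ≈ 8369.1)
A/(-65578) = (58584/7)/(-65578) = (58584/7)*(-1/65578) = -29292/229523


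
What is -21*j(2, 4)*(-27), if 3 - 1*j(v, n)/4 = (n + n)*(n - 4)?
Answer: 6804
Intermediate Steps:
j(v, n) = 12 - 8*n*(-4 + n) (j(v, n) = 12 - 4*(n + n)*(n - 4) = 12 - 4*2*n*(-4 + n) = 12 - 8*n*(-4 + n))
-21*j(2, 4)*(-27) = -21*(12 - 8*4**2 + 32*4)*(-27) = -21*(12 - 8*16 + 128)*(-27) = -21*(12 - 128 + 128)*(-27) = -21*12*(-27) = -252*(-27) = 6804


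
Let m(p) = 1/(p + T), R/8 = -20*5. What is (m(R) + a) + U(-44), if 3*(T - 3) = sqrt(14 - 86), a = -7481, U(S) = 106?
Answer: -4684726172/635217 - 2*I*sqrt(2)/635217 ≈ -7375.0 - 4.4527e-6*I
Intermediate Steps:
T = 3 + 2*I*sqrt(2) (T = 3 + sqrt(14 - 86)/3 = 3 + sqrt(-72)/3 = 3 + (6*I*sqrt(2))/3 = 3 + 2*I*sqrt(2) ≈ 3.0 + 2.8284*I)
R = -800 (R = 8*(-20*5) = 8*(-100) = -800)
m(p) = 1/(3 + p + 2*I*sqrt(2)) (m(p) = 1/(p + (3 + 2*I*sqrt(2))) = 1/(3 + p + 2*I*sqrt(2)))
(m(R) + a) + U(-44) = (1/(3 - 800 + 2*I*sqrt(2)) - 7481) + 106 = (1/(-797 + 2*I*sqrt(2)) - 7481) + 106 = (-7481 + 1/(-797 + 2*I*sqrt(2))) + 106 = -7375 + 1/(-797 + 2*I*sqrt(2))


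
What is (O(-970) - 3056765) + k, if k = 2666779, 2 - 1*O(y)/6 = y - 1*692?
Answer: -380002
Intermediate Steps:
O(y) = 4164 - 6*y (O(y) = 12 - 6*(y - 1*692) = 12 - 6*(y - 692) = 12 - 6*(-692 + y) = 12 + (4152 - 6*y) = 4164 - 6*y)
(O(-970) - 3056765) + k = ((4164 - 6*(-970)) - 3056765) + 2666779 = ((4164 + 5820) - 3056765) + 2666779 = (9984 - 3056765) + 2666779 = -3046781 + 2666779 = -380002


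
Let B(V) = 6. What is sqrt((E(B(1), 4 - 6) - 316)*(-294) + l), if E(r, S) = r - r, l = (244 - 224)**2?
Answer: 2*sqrt(23326) ≈ 305.46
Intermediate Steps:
l = 400 (l = 20**2 = 400)
E(r, S) = 0
sqrt((E(B(1), 4 - 6) - 316)*(-294) + l) = sqrt((0 - 316)*(-294) + 400) = sqrt(-316*(-294) + 400) = sqrt(92904 + 400) = sqrt(93304) = 2*sqrt(23326)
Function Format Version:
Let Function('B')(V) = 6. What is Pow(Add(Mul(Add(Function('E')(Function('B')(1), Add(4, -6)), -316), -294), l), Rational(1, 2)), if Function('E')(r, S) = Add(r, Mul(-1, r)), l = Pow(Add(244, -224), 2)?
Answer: Mul(2, Pow(23326, Rational(1, 2))) ≈ 305.46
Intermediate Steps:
l = 400 (l = Pow(20, 2) = 400)
Function('E')(r, S) = 0
Pow(Add(Mul(Add(Function('E')(Function('B')(1), Add(4, -6)), -316), -294), l), Rational(1, 2)) = Pow(Add(Mul(Add(0, -316), -294), 400), Rational(1, 2)) = Pow(Add(Mul(-316, -294), 400), Rational(1, 2)) = Pow(Add(92904, 400), Rational(1, 2)) = Pow(93304, Rational(1, 2)) = Mul(2, Pow(23326, Rational(1, 2)))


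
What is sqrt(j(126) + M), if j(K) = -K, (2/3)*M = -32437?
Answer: I*sqrt(195126)/2 ≈ 220.87*I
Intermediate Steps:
M = -97311/2 (M = (3/2)*(-32437) = -97311/2 ≈ -48656.)
sqrt(j(126) + M) = sqrt(-1*126 - 97311/2) = sqrt(-126 - 97311/2) = sqrt(-97563/2) = I*sqrt(195126)/2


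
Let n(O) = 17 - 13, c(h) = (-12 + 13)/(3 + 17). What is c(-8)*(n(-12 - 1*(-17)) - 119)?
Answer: -23/4 ≈ -5.7500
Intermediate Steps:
c(h) = 1/20
n(O) = 4
c(-8)*(n(-12 - 1*(-17)) - 119) = (4 - 119)/20 = (1/20)*(-115) = -23/4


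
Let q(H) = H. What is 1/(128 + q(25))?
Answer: 1/153 ≈ 0.0065359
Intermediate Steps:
1/(128 + q(25)) = 1/(128 + 25) = 1/153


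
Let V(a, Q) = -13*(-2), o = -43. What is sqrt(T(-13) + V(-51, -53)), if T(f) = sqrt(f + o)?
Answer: sqrt(26 + 2*I*sqrt(14)) ≈ 5.1505 + 0.72646*I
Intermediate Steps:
T(f) = sqrt(-43 + f) (T(f) = sqrt(f - 43) = sqrt(-43 + f))
V(a, Q) = 26
sqrt(T(-13) + V(-51, -53)) = sqrt(sqrt(-43 - 13) + 26) = sqrt(sqrt(-56) + 26) = sqrt(2*I*sqrt(14) + 26) = sqrt(26 + 2*I*sqrt(14))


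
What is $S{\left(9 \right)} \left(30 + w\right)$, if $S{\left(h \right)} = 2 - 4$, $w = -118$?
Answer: $176$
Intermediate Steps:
$S{\left(h \right)} = -2$ ($S{\left(h \right)} = 2 - 4 = -2$)
$S{\left(9 \right)} \left(30 + w\right) = - 2 \left(30 - 118\right) = \left(-2\right) \left(-88\right) = 176$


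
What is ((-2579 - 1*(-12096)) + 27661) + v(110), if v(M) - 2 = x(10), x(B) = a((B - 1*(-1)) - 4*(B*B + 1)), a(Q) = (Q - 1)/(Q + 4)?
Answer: 14463414/389 ≈ 37181.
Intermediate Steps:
a(Q) = (-1 + Q)/(4 + Q)
x(B) = (-4 + B - 4*B²)/(1 + B - 4*B²) (x(B) = (-1 + ((B - 1*(-1)) - 4*(B*B + 1)))/(4 + ((B - 1*(-1)) - 4*(B*B + 1))) = (-1 + ((B + 1) - 4*(B² + 1)))/(4 + ((B + 1) - 4*(B² + 1))) = (-1 + ((1 + B) - 4*(1 + B²)))/(4 + ((1 + B) - 4*(1 + B²))) = (-1 + ((1 + B) + (-4 - 4*B²)))/(4 + ((1 + B) + (-4 - 4*B²))) = (-1 + (-3 + B - 4*B²))/(4 + (-3 + B - 4*B²)) = (-4 + B - 4*B²)/(1 + B - 4*B²))
v(M) = 1172/389 (v(M) = 2 + (-4 + 10 - 4*10²)/(1 + 10 - 4*10²) = 2 + (-4 + 10 - 4*100)/(1 + 10 - 4*100) = 2 + (-4 + 10 - 400)/(1 + 10 - 400) = 2 - 394/(-389) = 2 - 1/389*(-394) = 2 + 394/389 = 1172/389)
((-2579 - 1*(-12096)) + 27661) + v(110) = ((-2579 - 1*(-12096)) + 27661) + 1172/389 = ((-2579 + 12096) + 27661) + 1172/389 = (9517 + 27661) + 1172/389 = 37178 + 1172/389 = 14463414/389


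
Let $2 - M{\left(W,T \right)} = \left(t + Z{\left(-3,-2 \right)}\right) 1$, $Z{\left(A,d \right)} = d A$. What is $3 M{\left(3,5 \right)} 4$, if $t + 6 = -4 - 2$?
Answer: $96$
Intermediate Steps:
$Z{\left(A,d \right)} = A d$
$t = -12$ ($t = -6 - 6 = -12$)
$M{\left(W,T \right)} = 8$ ($M{\left(W,T \right)} = 2 - \left(-12 - -6\right) 1 = 2 - \left(-12 + 6\right) 1 = 2 - \left(-6\right) 1 = 2 - -6 = 2 + 6 = 8$)
$3 M{\left(3,5 \right)} 4 = 3 \cdot 8 \cdot 4 = 24 \cdot 4 = 96$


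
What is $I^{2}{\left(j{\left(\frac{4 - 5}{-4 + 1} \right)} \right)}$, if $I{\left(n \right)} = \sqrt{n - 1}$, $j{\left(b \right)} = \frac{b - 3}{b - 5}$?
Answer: $- \frac{3}{7} \approx -0.42857$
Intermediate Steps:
$j{\left(b \right)} = \frac{-3 + b}{-5 + b}$
$I{\left(n \right)} = \sqrt{-1 + n}$
$I^{2}{\left(j{\left(\frac{4 - 5}{-4 + 1} \right)} \right)} = \left(\sqrt{-1 + \frac{-3 + \frac{4 - 5}{-4 + 1}}{-5 + \frac{4 - 5}{-4 + 1}}}\right)^{2} = \left(\sqrt{-1 + \frac{-3 - \frac{1}{-3}}{-5 - \frac{1}{-3}}}\right)^{2} = \left(\sqrt{-1 + \frac{-3 - - \frac{1}{3}}{-5 - - \frac{1}{3}}}\right)^{2} = \left(\sqrt{-1 + \frac{-3 + \frac{1}{3}}{-5 + \frac{1}{3}}}\right)^{2} = \left(\sqrt{-1 + \frac{1}{- \frac{14}{3}} \left(- \frac{8}{3}\right)}\right)^{2} = \left(\sqrt{-1 - - \frac{4}{7}}\right)^{2} = \left(\sqrt{-1 + \frac{4}{7}}\right)^{2} = \left(\sqrt{- \frac{3}{7}}\right)^{2} = \left(\frac{i \sqrt{21}}{7}\right)^{2} = - \frac{3}{7}$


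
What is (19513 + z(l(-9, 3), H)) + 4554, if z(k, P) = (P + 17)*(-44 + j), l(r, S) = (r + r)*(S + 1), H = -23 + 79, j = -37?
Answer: 18154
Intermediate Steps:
H = 56
l(r, S) = 2*r*(1 + S) (l(r, S) = (2*r)*(1 + S) = 2*r*(1 + S))
z(k, P) = -1377 - 81*P (z(k, P) = (P + 17)*(-44 - 37) = (17 + P)*(-81) = -1377 - 81*P)
(19513 + z(l(-9, 3), H)) + 4554 = (19513 + (-1377 - 81*56)) + 4554 = (19513 + (-1377 - 4536)) + 4554 = (19513 - 5913) + 4554 = 13600 + 4554 = 18154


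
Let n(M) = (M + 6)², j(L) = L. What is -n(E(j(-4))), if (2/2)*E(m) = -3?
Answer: -9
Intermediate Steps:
E(m) = -3
n(M) = (6 + M)²
-n(E(j(-4))) = -(6 - 3)² = -1*3² = -1*9 = -9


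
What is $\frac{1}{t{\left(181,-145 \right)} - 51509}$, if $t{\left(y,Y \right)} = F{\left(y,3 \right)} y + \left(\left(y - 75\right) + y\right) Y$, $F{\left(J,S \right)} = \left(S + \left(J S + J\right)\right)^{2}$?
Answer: $\frac{1}{95570625} \approx 1.0463 \cdot 10^{-8}$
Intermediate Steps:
$F{\left(J,S \right)} = \left(J + S + J S\right)^{2}$ ($F{\left(J,S \right)} = \left(S + \left(J + J S\right)\right)^{2} = \left(J + S + J S\right)^{2}$)
$t{\left(y,Y \right)} = Y \left(-75 + 2 y\right) + y \left(3 + 4 y\right)^{2}$ ($t{\left(y,Y \right)} = \left(y + 3 + y 3\right)^{2} y + \left(\left(y - 75\right) + y\right) Y = \left(y + 3 + 3 y\right)^{2} y + \left(\left(-75 + y\right) + y\right) Y = \left(3 + 4 y\right)^{2} y + \left(-75 + 2 y\right) Y = y \left(3 + 4 y\right)^{2} + Y \left(-75 + 2 y\right) = Y \left(-75 + 2 y\right) + y \left(3 + 4 y\right)^{2}$)
$\frac{1}{t{\left(181,-145 \right)} - 51509} = \frac{1}{\left(\left(-75\right) \left(-145\right) + 181 \left(3 + 4 \cdot 181\right)^{2} + 2 \left(-145\right) 181\right) - 51509} = \frac{1}{\left(10875 + 181 \left(3 + 724\right)^{2} - 52490\right) - 51509} = \frac{1}{\left(10875 + 181 \cdot 727^{2} - 52490\right) - 51509} = \frac{1}{\left(10875 + 181 \cdot 528529 - 52490\right) - 51509} = \frac{1}{\left(10875 + 95663749 - 52490\right) - 51509} = \frac{1}{95622134 - 51509} = \frac{1}{95570625}$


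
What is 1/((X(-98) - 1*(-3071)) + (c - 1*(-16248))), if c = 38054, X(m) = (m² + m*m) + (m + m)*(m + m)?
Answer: 1/114997 ≈ 8.6959e-6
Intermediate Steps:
X(m) = 6*m² (X(m) = (m² + m²) + (2*m)*(2*m) = 2*m² + 4*m² = 6*m²)
1/((X(-98) - 1*(-3071)) + (c - 1*(-16248))) = 1/((6*(-98)² - 1*(-3071)) + (38054 - 1*(-16248))) = 1/((6*9604 + 3071) + (38054 + 16248)) = 1/((57624 + 3071) + 54302) = 1/(60695 + 54302) = 1/114997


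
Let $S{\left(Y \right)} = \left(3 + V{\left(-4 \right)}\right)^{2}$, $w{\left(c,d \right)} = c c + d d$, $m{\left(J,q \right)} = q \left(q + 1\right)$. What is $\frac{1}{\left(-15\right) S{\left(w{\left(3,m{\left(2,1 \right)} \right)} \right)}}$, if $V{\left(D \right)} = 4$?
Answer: $- \frac{1}{735} \approx -0.0013605$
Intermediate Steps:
$m{\left(J,q \right)} = q \left(1 + q\right)$
$w{\left(c,d \right)} = c^{2} + d^{2}$
$S{\left(Y \right)} = 49$ ($S{\left(Y \right)} = \left(3 + 4\right)^{2} = 7^{2} = 49$)
$\frac{1}{\left(-15\right) S{\left(w{\left(3,m{\left(2,1 \right)} \right)} \right)}} = \frac{1}{\left(-15\right) 49} = \frac{1}{-735} = - \frac{1}{735}$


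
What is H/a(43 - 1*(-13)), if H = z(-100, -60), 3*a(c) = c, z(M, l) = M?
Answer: -75/14 ≈ -5.3571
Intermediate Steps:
a(c) = c/3
H = -100
H/a(43 - 1*(-13)) = -100*3/(43 - 1*(-13)) = -100*3/(43 + 13) = -100/((⅓)*56) = -100/56/3 = -100*3/56 = -75/14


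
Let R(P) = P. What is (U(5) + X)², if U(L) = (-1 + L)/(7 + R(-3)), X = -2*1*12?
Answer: 529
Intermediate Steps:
X = -24 (X = -2*12 = -24)
U(L) = -¼ + L/4 (U(L) = (-1 + L)/(7 - 3) = (-1 + L)/4 = (-1 + L)*(¼) = -¼ + L/4)
(U(5) + X)² = ((-¼ + (¼)*5) - 24)² = ((-¼ + 5/4) - 24)² = (1 - 24)² = (-23)² = 529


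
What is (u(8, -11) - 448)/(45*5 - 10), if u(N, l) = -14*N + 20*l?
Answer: -156/43 ≈ -3.6279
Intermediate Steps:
(u(8, -11) - 448)/(45*5 - 10) = ((-14*8 + 20*(-11)) - 448)/(45*5 - 10) = ((-112 - 220) - 448)/(225 - 10) = (-332 - 448)/215 = -780*1/215 = -156/43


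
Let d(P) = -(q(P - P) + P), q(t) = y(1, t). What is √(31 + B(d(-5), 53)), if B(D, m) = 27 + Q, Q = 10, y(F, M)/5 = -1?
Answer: 2*√17 ≈ 8.2462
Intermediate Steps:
y(F, M) = -5 (y(F, M) = 5*(-1) = -5)
q(t) = -5
d(P) = 5 - P (d(P) = -(-5 + P) = 5 - P)
B(D, m) = 37 (B(D, m) = 27 + 10 = 37)
√(31 + B(d(-5), 53)) = √(31 + 37) = √68 = 2*√17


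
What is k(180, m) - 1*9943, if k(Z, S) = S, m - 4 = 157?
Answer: -9782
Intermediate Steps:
m = 161 (m = 4 + 157 = 161)
k(180, m) - 1*9943 = 161 - 1*9943 = 161 - 9943 = -9782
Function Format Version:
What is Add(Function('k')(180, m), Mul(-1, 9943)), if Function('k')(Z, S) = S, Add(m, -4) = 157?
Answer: -9782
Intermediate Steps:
m = 161 (m = Add(4, 157) = 161)
Add(Function('k')(180, m), Mul(-1, 9943)) = Add(161, Mul(-1, 9943)) = Add(161, -9943) = -9782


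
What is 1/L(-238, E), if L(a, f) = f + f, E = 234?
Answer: 1/468 ≈ 0.0021368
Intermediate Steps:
L(a, f) = 2*f
1/L(-238, E) = 1/(2*234) = 1/468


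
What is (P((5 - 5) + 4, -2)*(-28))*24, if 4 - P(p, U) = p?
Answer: 0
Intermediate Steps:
P(p, U) = 4 - p
(P((5 - 5) + 4, -2)*(-28))*24 = ((4 - ((5 - 5) + 4))*(-28))*24 = ((4 - (0 + 4))*(-28))*24 = ((4 - 1*4)*(-28))*24 = ((4 - 4)*(-28))*24 = (0*(-28))*24 = 0*24 = 0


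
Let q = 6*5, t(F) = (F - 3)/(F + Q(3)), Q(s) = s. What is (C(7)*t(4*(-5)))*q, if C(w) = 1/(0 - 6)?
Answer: -115/17 ≈ -6.7647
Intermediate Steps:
C(w) = -1/6 (C(w) = 1/(-6) = -1/6)
t(F) = (-3 + F)/(3 + F) (t(F) = (F - 3)/(F + 3) = (-3 + F)/(3 + F))
q = 30
(C(7)*t(4*(-5)))*q = -(-3 + 4*(-5))/(6*(3 + 4*(-5)))*30 = -(-3 - 20)/(6*(3 - 20))*30 = -(-23)/(6*(-17))*30 = -(-1)*(-23)/102*30 = -1/6*23/17*30 = -23/102*30 = -115/17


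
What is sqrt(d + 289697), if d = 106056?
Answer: sqrt(395753) ≈ 629.09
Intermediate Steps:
sqrt(d + 289697) = sqrt(106056 + 289697) = sqrt(395753)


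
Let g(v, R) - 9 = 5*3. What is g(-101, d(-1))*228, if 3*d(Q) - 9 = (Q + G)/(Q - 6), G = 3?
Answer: 5472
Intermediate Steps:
d(Q) = 3 + (3 + Q)/(3*(-6 + Q)) (d(Q) = 3 + ((Q + 3)/(Q - 6))/3 = 3 + ((3 + Q)/(-6 + Q))/3 = 3 + (3 + Q)/(3*(-6 + Q)))
g(v, R) = 24 (g(v, R) = 9 + 5*3 = 9 + 15 = 24)
g(-101, d(-1))*228 = 24*228 = 5472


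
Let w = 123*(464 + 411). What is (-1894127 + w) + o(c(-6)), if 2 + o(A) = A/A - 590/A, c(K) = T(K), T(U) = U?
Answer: -5359214/3 ≈ -1.7864e+6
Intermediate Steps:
c(K) = K
w = 107625 (w = 123*875 = 107625)
o(A) = -1 - 590/A (o(A) = -2 + (A/A - 590/A) = -2 + (1 - 590/A) = -1 - 590/A)
(-1894127 + w) + o(c(-6)) = (-1894127 + 107625) + (-590 - 1*(-6))/(-6) = -1786502 - (-590 + 6)/6 = -1786502 - ⅙*(-584) = -1786502 + 292/3 = -5359214/3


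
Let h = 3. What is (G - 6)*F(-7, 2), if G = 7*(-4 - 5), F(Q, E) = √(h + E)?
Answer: -69*√5 ≈ -154.29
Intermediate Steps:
F(Q, E) = √(3 + E)
G = -63 (G = 7*(-9) = -63)
(G - 6)*F(-7, 2) = (-63 - 6)*√(3 + 2) = -69*√5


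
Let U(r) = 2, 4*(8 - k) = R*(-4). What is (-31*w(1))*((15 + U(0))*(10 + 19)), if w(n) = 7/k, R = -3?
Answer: -106981/5 ≈ -21396.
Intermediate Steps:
k = 5 (k = 8 - (-3)*(-4)/4 = 8 - ¼*12 = 8 - 3 = 5)
w(n) = 7/5
(-31*w(1))*((15 + U(0))*(10 + 19)) = (-31*7/5)*((15 + 2)*(10 + 19)) = -3689*29/5 = -217/5*493 = -106981/5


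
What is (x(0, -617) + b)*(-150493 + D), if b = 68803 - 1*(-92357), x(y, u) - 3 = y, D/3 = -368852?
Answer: -202589787987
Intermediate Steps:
D = -1106556 (D = 3*(-368852) = -1106556)
x(y, u) = 3 + y
b = 161160 (b = 68803 + 92357 = 161160)
(x(0, -617) + b)*(-150493 + D) = ((3 + 0) + 161160)*(-150493 - 1106556) = (3 + 161160)*(-1257049) = 161163*(-1257049) = -202589787987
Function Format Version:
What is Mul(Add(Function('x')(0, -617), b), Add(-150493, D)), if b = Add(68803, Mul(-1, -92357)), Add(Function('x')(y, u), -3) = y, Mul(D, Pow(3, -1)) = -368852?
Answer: -202589787987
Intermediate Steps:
D = -1106556 (D = Mul(3, -368852) = -1106556)
Function('x')(y, u) = Add(3, y)
b = 161160 (b = Add(68803, 92357) = 161160)
Mul(Add(Function('x')(0, -617), b), Add(-150493, D)) = Mul(Add(Add(3, 0), 161160), Add(-150493, -1106556)) = Mul(Add(3, 161160), -1257049) = Mul(161163, -1257049) = -202589787987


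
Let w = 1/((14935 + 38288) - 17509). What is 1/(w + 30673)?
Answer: 35714/1095455523 ≈ 3.2602e-5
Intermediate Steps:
w = 1/35714 (w = 1/(53223 - 17509) = 1/35714 ≈ 2.8000e-5)
1/(w + 30673) = 1/(1/35714 + 30673) = 1/(1095455523/35714) = 35714/1095455523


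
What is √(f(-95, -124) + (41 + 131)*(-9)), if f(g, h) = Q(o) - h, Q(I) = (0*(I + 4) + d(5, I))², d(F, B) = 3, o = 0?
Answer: I*√1415 ≈ 37.616*I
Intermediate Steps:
Q(I) = 9 (Q(I) = (0*(I + 4) + 3)² = (0*(4 + I) + 3)² = (0 + 3)² = 3² = 9)
f(g, h) = 9 - h
√(f(-95, -124) + (41 + 131)*(-9)) = √((9 - 1*(-124)) + (41 + 131)*(-9)) = √((9 + 124) + 172*(-9)) = √(133 - 1548) = √(-1415) = I*√1415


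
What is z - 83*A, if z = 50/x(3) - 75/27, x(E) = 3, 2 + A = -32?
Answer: 25523/9 ≈ 2835.9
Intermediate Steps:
A = -34 (A = -2 - 32 = -34)
z = 125/9 (z = 50/3 - 75/27 = 50*(⅓) - 75*1/27 = 50/3 - 25/9 = 125/9 ≈ 13.889)
z - 83*A = 125/9 - 83*(-34) = 125/9 + 2822 = 25523/9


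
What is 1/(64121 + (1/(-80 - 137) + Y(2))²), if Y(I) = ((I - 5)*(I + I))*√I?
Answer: 23803139487463/1533136411744455846 - 20436626*√2/766568205872227923 ≈ 1.5526e-5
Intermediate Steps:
Y(I) = 2*I^(3/2)*(-5 + I) (Y(I) = ((-5 + I)*(2*I))*√I = (2*I*(-5 + I))*√I = 2*I^(3/2)*(-5 + I))
1/(64121 + (1/(-80 - 137) + Y(2))²) = 1/(64121 + (1/(-80 - 137) + 2*2^(3/2)*(-5 + 2))²) = 1/(64121 + (1/(-217) + 2*(2*√2)*(-3))²) = 1/(64121 + (-1/217 - 12*√2)²)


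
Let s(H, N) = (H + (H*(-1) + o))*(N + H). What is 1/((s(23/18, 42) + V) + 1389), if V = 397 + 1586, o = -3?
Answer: 6/19453 ≈ 0.00030844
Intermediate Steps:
V = 1983
s(H, N) = -3*H - 3*N (s(H, N) = (H + (H*(-1) - 3))*(N + H) = (H + (-H - 3))*(H + N) = (H + (-3 - H))*(H + N) = -3*(H + N) = -3*H - 3*N)
1/((s(23/18, 42) + V) + 1389) = 1/(((-69/18 - 3*42) + 1983) + 1389) = 1/(((-69/18 - 126) + 1983) + 1389) = 1/(((-3*23/18 - 126) + 1983) + 1389) = 1/(((-23/6 - 126) + 1983) + 1389) = 1/((-779/6 + 1983) + 1389) = 1/(11119/6 + 1389) = 1/(19453/6) = 6/19453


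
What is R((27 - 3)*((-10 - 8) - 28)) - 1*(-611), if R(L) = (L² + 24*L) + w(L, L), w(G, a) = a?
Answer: 1191827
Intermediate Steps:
R(L) = L² + 25*L (R(L) = (L² + 24*L) + L = L² + 25*L)
R((27 - 3)*((-10 - 8) - 28)) - 1*(-611) = ((27 - 3)*((-10 - 8) - 28))*(25 + (27 - 3)*((-10 - 8) - 28)) - 1*(-611) = (24*(-18 - 28))*(25 + 24*(-18 - 28)) + 611 = (24*(-46))*(25 + 24*(-46)) + 611 = -1104*(25 - 1104) + 611 = -1104*(-1079) + 611 = 1191216 + 611 = 1191827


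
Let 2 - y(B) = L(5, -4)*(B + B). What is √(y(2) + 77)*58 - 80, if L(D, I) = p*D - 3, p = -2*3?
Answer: -80 + 58*√211 ≈ 762.50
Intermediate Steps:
p = -6
L(D, I) = -3 - 6*D (L(D, I) = -6*D - 3 = -3 - 6*D)
y(B) = 2 + 66*B (y(B) = 2 - (-3 - 6*5)*(B + B) = 2 - (-3 - 30)*2*B = 2 - (-33)*2*B = 2 - (-66)*B = 2 + 66*B)
√(y(2) + 77)*58 - 80 = √((2 + 66*2) + 77)*58 - 80 = √((2 + 132) + 77)*58 - 80 = √(134 + 77)*58 - 80 = √211*58 - 80 = 58*√211 - 80 = -80 + 58*√211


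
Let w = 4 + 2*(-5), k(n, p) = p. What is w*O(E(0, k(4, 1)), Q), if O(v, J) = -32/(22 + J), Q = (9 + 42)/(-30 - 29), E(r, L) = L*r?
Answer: 11328/1247 ≈ 9.0842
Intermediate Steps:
Q = -51/59 (Q = 51/(-59) = 51*(-1/59) = -51/59 ≈ -0.86441)
w = -6 (w = 4 - 10 = -6)
w*O(E(0, k(4, 1)), Q) = -(-192)/(22 - 51/59) = -(-192)/1247/59 = -(-192)*59/1247 = -6*(-1888/1247) = 11328/1247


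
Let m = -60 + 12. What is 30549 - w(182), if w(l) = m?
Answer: 30597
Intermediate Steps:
m = -48
w(l) = -48
30549 - w(182) = 30549 - 1*(-48) = 30549 + 48 = 30597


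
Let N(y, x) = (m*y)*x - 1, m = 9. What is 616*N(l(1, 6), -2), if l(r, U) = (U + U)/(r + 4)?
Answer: -136136/5 ≈ -27227.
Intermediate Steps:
l(r, U) = 2*U/(4 + r) (l(r, U) = (2*U)/(4 + r) = 2*U/(4 + r))
N(y, x) = -1 + 9*x*y (N(y, x) = (9*y)*x - 1 = 9*x*y - 1 = -1 + 9*x*y)
616*N(l(1, 6), -2) = 616*(-1 + 9*(-2)*(2*6/(4 + 1))) = 616*(-1 + 9*(-2)*(2*6/5)) = 616*(-1 + 9*(-2)*(2*6*(⅕))) = 616*(-1 + 9*(-2)*(12/5)) = 616*(-1 - 216/5) = 616*(-221/5) = -136136/5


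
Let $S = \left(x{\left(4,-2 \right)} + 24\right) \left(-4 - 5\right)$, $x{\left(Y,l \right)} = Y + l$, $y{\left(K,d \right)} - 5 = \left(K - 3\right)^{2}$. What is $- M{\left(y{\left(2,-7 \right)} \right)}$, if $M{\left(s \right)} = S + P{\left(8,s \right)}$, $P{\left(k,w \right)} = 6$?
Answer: $228$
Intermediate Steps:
$y{\left(K,d \right)} = 5 + \left(-3 + K\right)^{2}$ ($y{\left(K,d \right)} = 5 + \left(K - 3\right)^{2} = 5 + \left(-3 + K\right)^{2}$)
$S = -234$ ($S = \left(\left(4 - 2\right) + 24\right) \left(-4 - 5\right) = \left(2 + 24\right) \left(-9\right) = 26 \left(-9\right) = -234$)
$M{\left(s \right)} = -228$ ($M{\left(s \right)} = -234 + 6 = -228$)
$- M{\left(y{\left(2,-7 \right)} \right)} = \left(-1\right) \left(-228\right) = 228$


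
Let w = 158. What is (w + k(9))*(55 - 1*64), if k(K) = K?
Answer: -1503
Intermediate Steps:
(w + k(9))*(55 - 1*64) = (158 + 9)*(55 - 1*64) = 167*(55 - 64) = 167*(-9) = -1503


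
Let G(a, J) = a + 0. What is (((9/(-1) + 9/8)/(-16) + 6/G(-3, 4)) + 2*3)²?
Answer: 330625/16384 ≈ 20.180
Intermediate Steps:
G(a, J) = a
(((9/(-1) + 9/8)/(-16) + 6/G(-3, 4)) + 2*3)² = (((9/(-1) + 9/8)/(-16) + 6/(-3)) + 2*3)² = (((9*(-1) + 9*(⅛))*(-1/16) + 6*(-⅓)) + 6)² = (((-9 + 9/8)*(-1/16) - 2) + 6)² = ((-63/8*(-1/16) - 2) + 6)² = ((63/128 - 2) + 6)² = (-193/128 + 6)² = (575/128)² = 330625/16384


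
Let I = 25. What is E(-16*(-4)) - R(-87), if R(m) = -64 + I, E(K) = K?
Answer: 103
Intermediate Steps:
R(m) = -39 (R(m) = -64 + 25 = -39)
E(-16*(-4)) - R(-87) = -16*(-4) - 1*(-39) = 64 + 39 = 103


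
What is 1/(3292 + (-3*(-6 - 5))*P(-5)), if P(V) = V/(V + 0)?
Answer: 1/3325 ≈ 0.00030075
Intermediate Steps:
P(V) = 1 (P(V) = V/V = 1)
1/(3292 + (-3*(-6 - 5))*P(-5)) = 1/(3292 - 3*(-6 - 5)*1) = 1/(3292 - 3*(-11)*1) = 1/(3292 + 33*1) = 1/(3292 + 33) = 1/3325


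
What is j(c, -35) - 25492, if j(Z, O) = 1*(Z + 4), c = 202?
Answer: -25286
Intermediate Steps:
j(Z, O) = 4 + Z (j(Z, O) = 1*(4 + Z) = 4 + Z)
j(c, -35) - 25492 = (4 + 202) - 25492 = 206 - 25492 = -25286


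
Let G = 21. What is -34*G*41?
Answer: -29274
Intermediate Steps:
-34*G*41 = -34*21*41 = -714*41 = -29274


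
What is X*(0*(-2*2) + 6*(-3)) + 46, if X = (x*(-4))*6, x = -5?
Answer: -2114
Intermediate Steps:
X = 120 (X = -5*(-4)*6 = 20*6 = 120)
X*(0*(-2*2) + 6*(-3)) + 46 = 120*(0*(-2*2) + 6*(-3)) + 46 = 120*(0*(-4) - 18) + 46 = 120*(0 - 18) + 46 = 120*(-18) + 46 = -2160 + 46 = -2114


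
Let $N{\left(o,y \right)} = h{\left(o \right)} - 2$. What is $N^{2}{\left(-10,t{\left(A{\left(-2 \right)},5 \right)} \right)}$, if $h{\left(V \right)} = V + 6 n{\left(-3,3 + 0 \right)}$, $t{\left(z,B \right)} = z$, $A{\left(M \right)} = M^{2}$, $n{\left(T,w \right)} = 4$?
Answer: $144$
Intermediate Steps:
$h{\left(V \right)} = 24 + V$ ($h{\left(V \right)} = V + 6 \cdot 4 = V + 24 = 24 + V$)
$N{\left(o,y \right)} = 22 + o$ ($N{\left(o,y \right)} = \left(24 + o\right) - 2 = 22 + o$)
$N^{2}{\left(-10,t{\left(A{\left(-2 \right)},5 \right)} \right)} = \left(22 - 10\right)^{2} = 12^{2} = 144$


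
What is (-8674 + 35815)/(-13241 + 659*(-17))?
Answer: -9047/8148 ≈ -1.1103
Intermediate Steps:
(-8674 + 35815)/(-13241 + 659*(-17)) = 27141/(-13241 - 11203) = 27141/(-24444) = 27141*(-1/24444) = -9047/8148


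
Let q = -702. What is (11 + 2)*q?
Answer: -9126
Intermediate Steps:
(11 + 2)*q = (11 + 2)*(-702) = 13*(-702) = -9126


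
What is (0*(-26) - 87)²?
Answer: 7569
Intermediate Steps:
(0*(-26) - 87)² = (0 - 87)² = (-87)² = 7569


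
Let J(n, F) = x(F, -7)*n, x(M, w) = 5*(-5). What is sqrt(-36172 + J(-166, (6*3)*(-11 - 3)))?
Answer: 3*I*sqrt(3558) ≈ 178.95*I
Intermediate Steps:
x(M, w) = -25
J(n, F) = -25*n
sqrt(-36172 + J(-166, (6*3)*(-11 - 3))) = sqrt(-36172 - 25*(-166)) = sqrt(-36172 + 4150) = sqrt(-32022) = 3*I*sqrt(3558)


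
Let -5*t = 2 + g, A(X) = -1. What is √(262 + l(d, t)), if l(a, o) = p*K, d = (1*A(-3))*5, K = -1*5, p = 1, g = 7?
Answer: √257 ≈ 16.031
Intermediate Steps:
t = -9/5 (t = -(2 + 7)/5 = -⅕*9 = -9/5 ≈ -1.8000)
K = -5
d = -5 (d = (1*(-1))*5 = -1*5 = -5)
l(a, o) = -5 (l(a, o) = 1*(-5) = -5)
√(262 + l(d, t)) = √(262 - 5) = √257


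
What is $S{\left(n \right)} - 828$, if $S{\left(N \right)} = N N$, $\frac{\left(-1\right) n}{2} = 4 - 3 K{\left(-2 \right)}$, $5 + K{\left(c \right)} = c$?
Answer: $1672$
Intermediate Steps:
$K{\left(c \right)} = -5 + c$
$n = -50$ ($n = - 2 \left(4 - 3 \left(-5 - 2\right)\right) = - 2 \left(4 - -21\right) = - 2 \left(4 + 21\right) = \left(-2\right) 25 = -50$)
$S{\left(N \right)} = N^{2}$
$S{\left(n \right)} - 828 = \left(-50\right)^{2} - 828 = 2500 - 828 = 1672$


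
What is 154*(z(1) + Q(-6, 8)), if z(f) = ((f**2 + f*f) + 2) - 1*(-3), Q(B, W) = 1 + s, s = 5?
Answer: 2002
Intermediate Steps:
Q(B, W) = 6 (Q(B, W) = 1 + 5 = 6)
z(f) = 5 + 2*f**2 (z(f) = ((f**2 + f**2) + 2) + 3 = (2*f**2 + 2) + 3 = (2 + 2*f**2) + 3 = 5 + 2*f**2)
154*(z(1) + Q(-6, 8)) = 154*((5 + 2*1**2) + 6) = 154*((5 + 2*1) + 6) = 154*((5 + 2) + 6) = 154*(7 + 6) = 154*13 = 2002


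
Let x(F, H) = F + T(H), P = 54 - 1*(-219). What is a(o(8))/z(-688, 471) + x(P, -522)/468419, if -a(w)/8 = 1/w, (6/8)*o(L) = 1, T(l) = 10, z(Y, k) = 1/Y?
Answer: 1933633915/468419 ≈ 4128.0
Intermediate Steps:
o(L) = 4/3 (o(L) = (4/3)*1 = 4/3)
a(w) = -8/w
P = 273 (P = 54 + 219 = 273)
x(F, H) = 10 + F (x(F, H) = F + 10 = 10 + F)
a(o(8))/z(-688, 471) + x(P, -522)/468419 = (-8/4/3)/(1/(-688)) + (10 + 273)/468419 = (-8*¾)/(-1/688) + 283*(1/468419) = -6*(-688) + 283/468419 = 4128 + 283/468419 = 1933633915/468419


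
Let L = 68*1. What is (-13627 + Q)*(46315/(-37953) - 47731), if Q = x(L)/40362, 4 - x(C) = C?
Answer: 498196573146265202/765929493 ≈ 6.5045e+8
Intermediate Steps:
L = 68
x(C) = 4 - C
Q = -32/20181 (Q = (4 - 1*68)/40362 = (4 - 68)*(1/40362) = -64*1/40362 = -32/20181 ≈ -0.0015856)
(-13627 + Q)*(46315/(-37953) - 47731) = (-13627 - 32/20181)*(46315/(-37953) - 47731) = -275006519*(46315*(-1/37953) - 47731)/20181 = -275006519*(-46315/37953 - 47731)/20181 = -275006519/20181*(-1811580958/37953) = 498196573146265202/765929493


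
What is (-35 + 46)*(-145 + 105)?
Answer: -440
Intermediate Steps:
(-35 + 46)*(-145 + 105) = 11*(-40) = -440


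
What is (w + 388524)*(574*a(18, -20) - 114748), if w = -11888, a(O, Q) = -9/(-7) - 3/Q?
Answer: -214539210002/5 ≈ -4.2908e+10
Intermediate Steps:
a(O, Q) = 9/7 - 3/Q (a(O, Q) = -9*(-1/7) - 3/Q = 9/7 - 3/Q)
(w + 388524)*(574*a(18, -20) - 114748) = (-11888 + 388524)*(574*(9/7 - 3/(-20)) - 114748) = 376636*(574*(9/7 - 3*(-1/20)) - 114748) = 376636*(574*(9/7 + 3/20) - 114748) = 376636*(574*(201/140) - 114748) = 376636*(8241/10 - 114748) = 376636*(-1139239/10) = -214539210002/5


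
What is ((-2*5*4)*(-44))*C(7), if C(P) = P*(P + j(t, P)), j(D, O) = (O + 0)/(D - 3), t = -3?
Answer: 215600/3 ≈ 71867.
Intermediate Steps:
j(D, O) = O/(-3 + D)
C(P) = 5*P²/6 (C(P) = P*(P + P/(-3 - 3)) = P*(P + P/(-6)) = P*(P + P*(-⅙)) = P*(P - P/6) = P*(5*P/6) = 5*P²/6)
((-2*5*4)*(-44))*C(7) = ((-2*5*4)*(-44))*((⅚)*7²) = (-10*4*(-44))*((⅚)*49) = -40*(-44)*(245/6) = 1760*(245/6) = 215600/3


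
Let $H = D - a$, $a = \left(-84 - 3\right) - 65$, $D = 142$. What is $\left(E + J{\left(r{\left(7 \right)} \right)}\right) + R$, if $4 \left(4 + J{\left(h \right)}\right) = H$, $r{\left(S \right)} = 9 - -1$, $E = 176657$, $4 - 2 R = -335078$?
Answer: $\frac{688535}{2} \approx 3.4427 \cdot 10^{5}$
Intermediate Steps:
$R = 167541$ ($R = 2 - -167539 = 2 + 167539 = 167541$)
$r{\left(S \right)} = 10$ ($r{\left(S \right)} = 9 + 1 = 10$)
$a = -152$ ($a = -87 - 65 = -152$)
$H = 294$ ($H = 142 - -152 = 142 + 152 = 294$)
$J{\left(h \right)} = \frac{139}{2}$ ($J{\left(h \right)} = -4 + \frac{1}{4} \cdot 294 = -4 + \frac{147}{2} = \frac{139}{2}$)
$\left(E + J{\left(r{\left(7 \right)} \right)}\right) + R = \left(176657 + \frac{139}{2}\right) + 167541 = \frac{353453}{2} + 167541 = \frac{688535}{2}$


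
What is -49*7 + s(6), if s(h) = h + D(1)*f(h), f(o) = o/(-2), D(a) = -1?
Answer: -334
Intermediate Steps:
f(o) = -o/2 (f(o) = o*(-1/2) = -o/2)
s(h) = 3*h/2 (s(h) = h - (-1)*h/2 = h + h/2 = 3*h/2)
-49*7 + s(6) = -49*7 + (3/2)*6 = -343 + 9 = -334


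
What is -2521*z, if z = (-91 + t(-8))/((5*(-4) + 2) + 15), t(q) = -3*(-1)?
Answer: -221848/3 ≈ -73949.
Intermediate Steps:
t(q) = 3
z = 88/3 (z = (-91 + 3)/((5*(-4) + 2) + 15) = -88/((-20 + 2) + 15) = -88/(-18 + 15) = -88/(-3) = -88*(-⅓) = 88/3 ≈ 29.333)
-2521*z = -2521*88/3 = -221848/3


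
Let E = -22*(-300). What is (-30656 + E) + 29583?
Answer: 5527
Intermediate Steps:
E = 6600
(-30656 + E) + 29583 = (-30656 + 6600) + 29583 = -24056 + 29583 = 5527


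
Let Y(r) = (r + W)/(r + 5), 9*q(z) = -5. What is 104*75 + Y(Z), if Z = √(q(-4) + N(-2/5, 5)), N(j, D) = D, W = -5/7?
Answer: 2020099/259 + 48*√10/259 ≈ 7800.2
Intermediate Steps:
q(z) = -5/9 (q(z) = (⅑)*(-5) = -5/9)
W = -5/7 (W = -5*⅐ = -5/7 ≈ -0.71429)
Z = 2*√10/3 (Z = √(-5/9 + 5) = √(40/9) = 2*√10/3 ≈ 2.1082)
Y(r) = (-5/7 + r)/(5 + r) (Y(r) = (r - 5/7)/(r + 5) = (-5/7 + r)/(5 + r))
104*75 + Y(Z) = 104*75 + (-5/7 + 2*√10/3)/(5 + 2*√10/3) = 7800 + (-5/7 + 2*√10/3)/(5 + 2*√10/3)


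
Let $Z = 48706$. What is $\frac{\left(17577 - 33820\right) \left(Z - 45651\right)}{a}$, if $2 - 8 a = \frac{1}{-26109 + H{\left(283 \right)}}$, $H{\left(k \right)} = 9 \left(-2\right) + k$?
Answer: $- \frac{277284411040}{1397} \approx -1.9849 \cdot 10^{8}$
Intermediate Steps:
$H{\left(k \right)} = -18 + k$
$a = \frac{51689}{206752}$ ($a = \frac{1}{4} - \frac{1}{8 \left(-26109 + \left(-18 + 283\right)\right)} = \frac{1}{4} - \frac{1}{8 \left(-26109 + 265\right)} = \frac{1}{4} - \frac{1}{8 \left(-25844\right)} = \frac{1}{4} - - \frac{1}{206752} = \frac{1}{4} + \frac{1}{206752} = \frac{51689}{206752} \approx 0.25$)
$\frac{\left(17577 - 33820\right) \left(Z - 45651\right)}{a} = \frac{\left(17577 - 33820\right) \left(48706 - 45651\right)}{\frac{51689}{206752}} = \left(-16243\right) 3055 \cdot \frac{206752}{51689} = \left(-49622365\right) \frac{206752}{51689} = - \frac{277284411040}{1397}$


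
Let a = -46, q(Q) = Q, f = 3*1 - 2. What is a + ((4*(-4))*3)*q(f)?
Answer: -94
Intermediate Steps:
f = 1 (f = 3 - 2 = 1)
a + ((4*(-4))*3)*q(f) = -46 + ((4*(-4))*3)*1 = -46 - 16*3*1 = -46 - 48*1 = -46 - 48 = -94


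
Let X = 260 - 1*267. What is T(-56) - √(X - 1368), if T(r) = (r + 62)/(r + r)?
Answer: -3/56 - 5*I*√55 ≈ -0.053571 - 37.081*I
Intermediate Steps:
T(r) = (62 + r)/(2*r) (T(r) = (62 + r)/((2*r)) = (62 + r)*(1/(2*r)) = (62 + r)/(2*r))
X = -7 (X = 260 - 267 = -7)
T(-56) - √(X - 1368) = (½)*(62 - 56)/(-56) - √(-7 - 1368) = (½)*(-1/56)*6 - √(-1375) = -3/56 - 5*I*√55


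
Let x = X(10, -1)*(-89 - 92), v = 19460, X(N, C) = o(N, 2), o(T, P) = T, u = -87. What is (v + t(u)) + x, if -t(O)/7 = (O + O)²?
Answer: -194282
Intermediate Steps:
t(O) = -28*O² (t(O) = -7*(O + O)² = -7*4*O² = -28*O²)
X(N, C) = N
x = -1810 (x = 10*(-89 - 92) = 10*(-181) = -1810)
(v + t(u)) + x = (19460 - 28*(-87)²) - 1810 = (19460 - 28*7569) - 1810 = (19460 - 211932) - 1810 = -192472 - 1810 = -194282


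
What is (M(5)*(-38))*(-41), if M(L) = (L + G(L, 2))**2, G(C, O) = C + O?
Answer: 224352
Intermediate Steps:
M(L) = (2 + 2*L)**2 (M(L) = (L + (L + 2))**2 = (L + (2 + L))**2 = (2 + 2*L)**2)
(M(5)*(-38))*(-41) = ((4*(1 + 5)**2)*(-38))*(-41) = ((4*6**2)*(-38))*(-41) = ((4*36)*(-38))*(-41) = (144*(-38))*(-41) = -5472*(-41) = 224352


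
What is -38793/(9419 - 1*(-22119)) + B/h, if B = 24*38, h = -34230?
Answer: -226107841/179924290 ≈ -1.2567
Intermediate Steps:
B = 912
-38793/(9419 - 1*(-22119)) + B/h = -38793/(9419 - 1*(-22119)) + 912/(-34230) = -38793/(9419 + 22119) + 912*(-1/34230) = -38793/31538 - 152/5705 = -226107841/179924290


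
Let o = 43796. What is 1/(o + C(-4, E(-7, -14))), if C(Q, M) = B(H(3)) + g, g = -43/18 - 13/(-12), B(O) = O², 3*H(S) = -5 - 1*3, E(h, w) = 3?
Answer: 36/1576865 ≈ 2.2830e-5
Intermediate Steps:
H(S) = -8/3 (H(S) = (-5 - 1*3)/3 = (-5 - 3)/3 = (⅓)*(-8) = -8/3)
g = -47/36 (g = -43*1/18 - 13*(-1/12) = -43/18 + 13/12 = -47/36 ≈ -1.3056)
C(Q, M) = 209/36 (C(Q, M) = (-8/3)² - 47/36 = 64/9 - 47/36 = 209/36)
1/(o + C(-4, E(-7, -14))) = 1/(43796 + 209/36) = 1/(1576865/36) = 36/1576865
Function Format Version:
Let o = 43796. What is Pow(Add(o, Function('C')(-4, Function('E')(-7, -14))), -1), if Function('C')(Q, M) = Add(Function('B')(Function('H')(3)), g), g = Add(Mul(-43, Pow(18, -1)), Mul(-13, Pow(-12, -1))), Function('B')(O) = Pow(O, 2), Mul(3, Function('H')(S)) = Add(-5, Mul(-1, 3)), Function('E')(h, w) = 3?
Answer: Rational(36, 1576865) ≈ 2.2830e-5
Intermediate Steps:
Function('H')(S) = Rational(-8, 3) (Function('H')(S) = Mul(Rational(1, 3), Add(-5, Mul(-1, 3))) = Mul(Rational(1, 3), Add(-5, -3)) = Mul(Rational(1, 3), -8) = Rational(-8, 3))
g = Rational(-47, 36) (g = Add(Mul(-43, Rational(1, 18)), Mul(-13, Rational(-1, 12))) = Add(Rational(-43, 18), Rational(13, 12)) = Rational(-47, 36) ≈ -1.3056)
Function('C')(Q, M) = Rational(209, 36) (Function('C')(Q, M) = Add(Pow(Rational(-8, 3), 2), Rational(-47, 36)) = Add(Rational(64, 9), Rational(-47, 36)) = Rational(209, 36))
Pow(Add(o, Function('C')(-4, Function('E')(-7, -14))), -1) = Pow(Add(43796, Rational(209, 36)), -1) = Pow(Rational(1576865, 36), -1) = Rational(36, 1576865)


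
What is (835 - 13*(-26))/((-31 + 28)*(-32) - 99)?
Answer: -391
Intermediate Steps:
(835 - 13*(-26))/((-31 + 28)*(-32) - 99) = (835 + 338)/(-3*(-32) - 99) = 1173/(96 - 99) = 1173/(-3) = 1173*(-1/3) = -391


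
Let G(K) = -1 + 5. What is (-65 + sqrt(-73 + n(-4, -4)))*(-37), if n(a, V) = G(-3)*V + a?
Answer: 2405 - 37*I*sqrt(93) ≈ 2405.0 - 356.81*I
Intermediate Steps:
G(K) = 4
n(a, V) = a + 4*V (n(a, V) = 4*V + a = a + 4*V)
(-65 + sqrt(-73 + n(-4, -4)))*(-37) = (-65 + sqrt(-73 + (-4 + 4*(-4))))*(-37) = (-65 + sqrt(-73 + (-4 - 16)))*(-37) = (-65 + sqrt(-73 - 20))*(-37) = (-65 + sqrt(-93))*(-37) = (-65 + I*sqrt(93))*(-37) = 2405 - 37*I*sqrt(93)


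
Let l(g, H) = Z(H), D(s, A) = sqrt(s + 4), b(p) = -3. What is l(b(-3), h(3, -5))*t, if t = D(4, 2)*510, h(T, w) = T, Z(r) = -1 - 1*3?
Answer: -4080*sqrt(2) ≈ -5770.0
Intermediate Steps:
Z(r) = -4 (Z(r) = -1 - 3 = -4)
D(s, A) = sqrt(4 + s)
l(g, H) = -4
t = 1020*sqrt(2) (t = sqrt(4 + 4)*510 = sqrt(8)*510 = (2*sqrt(2))*510 = 1020*sqrt(2) ≈ 1442.5)
l(b(-3), h(3, -5))*t = -4080*sqrt(2)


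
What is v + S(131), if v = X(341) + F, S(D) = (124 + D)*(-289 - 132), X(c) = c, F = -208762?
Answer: -315776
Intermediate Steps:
S(D) = -52204 - 421*D (S(D) = (124 + D)*(-421) = -52204 - 421*D)
v = -208421 (v = 341 - 208762 = -208421)
v + S(131) = -208421 + (-52204 - 421*131) = -208421 + (-52204 - 55151) = -208421 - 107355 = -315776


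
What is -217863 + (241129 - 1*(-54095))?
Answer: 77361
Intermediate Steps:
-217863 + (241129 - 1*(-54095)) = -217863 + (241129 + 54095) = -217863 + 295224 = 77361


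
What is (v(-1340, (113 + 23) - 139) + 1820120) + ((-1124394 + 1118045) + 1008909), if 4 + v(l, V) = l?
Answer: 2821336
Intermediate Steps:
v(l, V) = -4 + l
(v(-1340, (113 + 23) - 139) + 1820120) + ((-1124394 + 1118045) + 1008909) = ((-4 - 1340) + 1820120) + ((-1124394 + 1118045) + 1008909) = (-1344 + 1820120) + (-6349 + 1008909) = 1818776 + 1002560 = 2821336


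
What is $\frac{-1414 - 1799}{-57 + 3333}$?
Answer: $- \frac{51}{52} \approx -0.98077$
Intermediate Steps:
$\frac{-1414 - 1799}{-57 + 3333} = - \frac{3213}{3276} = \left(-3213\right) \frac{1}{3276} = - \frac{51}{52}$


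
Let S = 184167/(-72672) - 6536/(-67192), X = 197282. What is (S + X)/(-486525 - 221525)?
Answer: -2361057778637/8473999710400 ≈ -0.27862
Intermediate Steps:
S = -495815203/203457376 (S = 184167*(-1/72672) - 6536*(-1/67192) = -61389/24224 + 817/8399 = -495815203/203457376 ≈ -2.4369)
(S + X)/(-486525 - 221525) = (-495815203/203457376 + 197282)/(-486525 - 221525) = (40137982236829/203457376)/(-708050) = (40137982236829/203457376)*(-1/708050) = -2361057778637/8473999710400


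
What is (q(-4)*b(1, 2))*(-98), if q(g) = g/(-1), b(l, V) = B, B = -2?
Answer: 784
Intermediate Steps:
b(l, V) = -2
q(g) = -g (q(g) = g*(-1) = -g)
(q(-4)*b(1, 2))*(-98) = (-1*(-4)*(-2))*(-98) = (4*(-2))*(-98) = -8*(-98) = 784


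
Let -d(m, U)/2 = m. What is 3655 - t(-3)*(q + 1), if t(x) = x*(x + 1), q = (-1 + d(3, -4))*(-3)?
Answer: 3523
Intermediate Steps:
d(m, U) = -2*m
q = 21 (q = (-1 - 2*3)*(-3) = (-1 - 6)*(-3) = -7*(-3) = 21)
t(x) = x*(1 + x)
3655 - t(-3)*(q + 1) = 3655 - (-3*(1 - 3))*(21 + 1) = 3655 - (-3*(-2))*22 = 3655 - 6*22 = 3655 - 1*132 = 3655 - 132 = 3523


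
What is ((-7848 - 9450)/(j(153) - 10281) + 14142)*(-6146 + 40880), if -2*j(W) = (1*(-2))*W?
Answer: 414629813493/844 ≈ 4.9127e+8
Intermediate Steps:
j(W) = W (j(W) = -1*(-2)*W/2 = -(-1)*W = W)
((-7848 - 9450)/(j(153) - 10281) + 14142)*(-6146 + 40880) = ((-7848 - 9450)/(153 - 10281) + 14142)*(-6146 + 40880) = (-17298/(-10128) + 14142)*34734 = (-17298*(-1/10128) + 14142)*34734 = (2883/1688 + 14142)*34734 = (23874579/1688)*34734 = 414629813493/844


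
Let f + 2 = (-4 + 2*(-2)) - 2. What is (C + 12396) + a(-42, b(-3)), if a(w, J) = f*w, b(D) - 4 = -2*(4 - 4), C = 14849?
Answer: 27749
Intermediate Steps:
f = -12 (f = -2 + ((-4 + 2*(-2)) - 2) = -2 + ((-4 - 4) - 2) = -2 + (-8 - 2) = -2 - 10 = -12)
b(D) = 4 (b(D) = 4 - 2*(4 - 4) = 4 - 2*0 = 4 + 0 = 4)
a(w, J) = -12*w
(C + 12396) + a(-42, b(-3)) = (14849 + 12396) - 12*(-42) = 27245 + 504 = 27749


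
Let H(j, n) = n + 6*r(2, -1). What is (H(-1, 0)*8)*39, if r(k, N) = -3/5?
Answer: -5616/5 ≈ -1123.2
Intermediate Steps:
r(k, N) = -⅗ (r(k, N) = -3*⅕ = -⅗)
H(j, n) = -18/5 + n (H(j, n) = n + 6*(-⅗) = n - 18/5 = -18/5 + n)
(H(-1, 0)*8)*39 = ((-18/5 + 0)*8)*39 = -18/5*8*39 = -144/5*39 = -5616/5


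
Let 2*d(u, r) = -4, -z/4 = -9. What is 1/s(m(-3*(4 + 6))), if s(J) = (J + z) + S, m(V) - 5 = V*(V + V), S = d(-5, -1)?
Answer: 1/1839 ≈ 0.00054377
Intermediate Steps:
z = 36 (z = -4*(-9) = 36)
d(u, r) = -2 (d(u, r) = (½)*(-4) = -2)
S = -2
m(V) = 5 + 2*V² (m(V) = 5 + V*(V + V) = 5 + V*(2*V) = 5 + 2*V²)
s(J) = 34 + J (s(J) = (J + 36) - 2 = (36 + J) - 2 = 34 + J)
1/s(m(-3*(4 + 6))) = 1/(34 + (5 + 2*(-3*(4 + 6))²)) = 1/(34 + (5 + 2*(-3*10)²)) = 1/(34 + (5 + 2*(-30)²)) = 1/(34 + (5 + 2*900)) = 1/(34 + (5 + 1800)) = 1/(34 + 1805) = 1/1839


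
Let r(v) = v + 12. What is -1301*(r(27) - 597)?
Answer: 725958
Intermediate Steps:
r(v) = 12 + v
-1301*(r(27) - 597) = -1301*((12 + 27) - 597) = -1301*(39 - 597) = -1301*(-558) = 725958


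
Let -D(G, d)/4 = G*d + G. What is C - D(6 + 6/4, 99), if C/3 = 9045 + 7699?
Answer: 53232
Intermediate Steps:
D(G, d) = -4*G - 4*G*d (D(G, d) = -4*(G*d + G) = -4*(G + G*d) = -4*G - 4*G*d)
C = 50232 (C = 3*(9045 + 7699) = 3*16744 = 50232)
C - D(6 + 6/4, 99) = 50232 - (-4)*(6 + 6/4)*(1 + 99) = 50232 - (-4)*(6 + (¼)*6)*100 = 50232 - (-4)*(6 + 3/2)*100 = 50232 - (-4)*15*100/2 = 50232 - 1*(-3000) = 50232 + 3000 = 53232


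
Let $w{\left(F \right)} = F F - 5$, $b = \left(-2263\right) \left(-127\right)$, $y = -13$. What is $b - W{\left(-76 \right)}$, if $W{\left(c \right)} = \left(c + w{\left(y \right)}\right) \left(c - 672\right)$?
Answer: $353225$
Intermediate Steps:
$b = 287401$
$w{\left(F \right)} = -5 + F^{2}$ ($w{\left(F \right)} = F^{2} - 5 = -5 + F^{2}$)
$W{\left(c \right)} = \left(-672 + c\right) \left(164 + c\right)$ ($W{\left(c \right)} = \left(c - \left(5 - \left(-13\right)^{2}\right)\right) \left(c - 672\right) = \left(c + \left(-5 + 169\right)\right) \left(-672 + c\right) = \left(c + 164\right) \left(-672 + c\right) = \left(164 + c\right) \left(-672 + c\right) = \left(-672 + c\right) \left(164 + c\right)$)
$b - W{\left(-76 \right)} = 287401 - \left(-110208 + \left(-76\right)^{2} - -38608\right) = 287401 - \left(-110208 + 5776 + 38608\right) = 287401 - -65824 = 287401 + 65824 = 353225$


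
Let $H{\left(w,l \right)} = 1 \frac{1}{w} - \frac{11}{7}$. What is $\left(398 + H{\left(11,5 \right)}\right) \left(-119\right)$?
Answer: $- \frac{519044}{11} \approx -47186.0$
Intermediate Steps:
$H{\left(w,l \right)} = - \frac{11}{7} + \frac{1}{w}$ ($H{\left(w,l \right)} = \frac{1}{w} - \frac{11}{7} = - \frac{11}{7} + \frac{1}{w}$)
$\left(398 + H{\left(11,5 \right)}\right) \left(-119\right) = \left(398 - \left(\frac{11}{7} - \frac{1}{11}\right)\right) \left(-119\right) = \left(398 + \left(- \frac{11}{7} + \frac{1}{11}\right)\right) \left(-119\right) = \left(398 - \frac{114}{77}\right) \left(-119\right) = \frac{30532}{77} \left(-119\right) = - \frac{519044}{11}$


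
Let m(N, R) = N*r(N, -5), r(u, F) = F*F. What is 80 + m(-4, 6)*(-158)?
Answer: 15880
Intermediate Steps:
r(u, F) = F²
m(N, R) = 25*N (m(N, R) = N*(-5)² = N*25 = 25*N)
80 + m(-4, 6)*(-158) = 80 + (25*(-4))*(-158) = 80 - 100*(-158) = 80 + 15800 = 15880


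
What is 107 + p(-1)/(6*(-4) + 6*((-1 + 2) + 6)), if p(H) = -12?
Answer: 319/3 ≈ 106.33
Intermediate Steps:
107 + p(-1)/(6*(-4) + 6*((-1 + 2) + 6)) = 107 - 12/(6*(-4) + 6*((-1 + 2) + 6)) = 107 - 12/(-24 + 6*(1 + 6)) = 107 - 12/(-24 + 6*7) = 107 - 12/(-24 + 42) = 107 - 12/18 = 107 + (1/18)*(-12) = 107 - ⅔ = 319/3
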